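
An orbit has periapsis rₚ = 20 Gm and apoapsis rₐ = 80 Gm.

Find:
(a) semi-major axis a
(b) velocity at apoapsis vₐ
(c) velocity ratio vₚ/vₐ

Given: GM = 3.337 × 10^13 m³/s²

Convert to SI: rₚ = 20 Gm = 2e+10 m; rₐ = 80 Gm = 8e+10 m.
(a) a = (rₚ + rₐ)/2 = (2e+10 + 8e+10)/2 ≈ 5e+10 m
(b) With a = (rₚ + rₐ)/2 = 5e+10 m, vₐ = √(GM (2/rₐ − 1/a)) = √(3.337e+13 · (2/8e+10 − 1/5e+10)) m/s ≈ 12.92 m/s
(c) Conservation of angular momentum (rₚvₚ = rₐvₐ) gives vₚ/vₐ = rₐ/rₚ = 8e+10/2e+10 ≈ 4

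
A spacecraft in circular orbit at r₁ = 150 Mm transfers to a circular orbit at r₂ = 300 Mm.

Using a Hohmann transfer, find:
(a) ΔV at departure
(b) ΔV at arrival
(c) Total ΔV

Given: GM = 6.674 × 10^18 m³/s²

Convert to SI: r₁ = 150 Mm = 1.5e+08 m; r₂ = 300 Mm = 3e+08 m.
Transfer semi-major axis: a_t = (r₁ + r₂)/2 = (1.5e+08 + 3e+08)/2 = 2.25e+08 m.
Circular speeds: v₁ = √(GM/r₁) = 210934 m/s, v₂ = √(GM/r₂) = 149153 m/s.
Transfer speeds (vis-viva v² = GM(2/r − 1/a_t)): v₁ᵗ = 243566 m/s, v₂ᵗ = 121783 m/s.
(a) ΔV₁ = |v₁ᵗ − v₁| ≈ 3.263e+04 m/s = 32.63 km/s.
(b) ΔV₂ = |v₂ − v₂ᵗ| ≈ 2.737e+04 m/s = 27.37 km/s.
(c) ΔV_total = ΔV₁ + ΔV₂ ≈ 6e+04 m/s = 60 km/s.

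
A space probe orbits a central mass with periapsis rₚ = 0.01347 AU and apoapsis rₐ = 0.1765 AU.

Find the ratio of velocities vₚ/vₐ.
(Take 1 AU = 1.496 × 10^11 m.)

Convert to SI: rₚ = 0.01347 AU = 2.01511e+09 m; rₐ = 0.1765 AU = 2.64044e+10 m.
Conservation of angular momentum gives rₚvₚ = rₐvₐ, so vₚ/vₐ = rₐ/rₚ.
vₚ/vₐ = 2.64044e+10 / 2.01511e+09 ≈ 13.1.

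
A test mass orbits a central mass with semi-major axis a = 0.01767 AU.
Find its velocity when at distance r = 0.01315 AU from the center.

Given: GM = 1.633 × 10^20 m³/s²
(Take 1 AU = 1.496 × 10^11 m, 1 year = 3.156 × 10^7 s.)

Convert to SI: a = 0.01767 AU = 2.64343e+09 m; r = 0.01315 AU = 1.96724e+09 m.
Vis-viva: v = √(GM · (2/r − 1/a)).
2/r − 1/a = 2/1.96724e+09 − 1/2.64343e+09 = 6.38357e-10 m⁻¹.
v = √(1.633e+20 · 6.38357e-10) m/s ≈ 3.229e+05 m/s = 68.11 AU/year.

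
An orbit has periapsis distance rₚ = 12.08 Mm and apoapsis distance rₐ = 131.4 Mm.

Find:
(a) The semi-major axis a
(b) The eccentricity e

Convert to SI: rₚ = 12.08 Mm = 1.208e+07 m; rₐ = 131.4 Mm = 1.314e+08 m.
(a) a = (rₚ + rₐ) / 2 = (1.208e+07 + 1.314e+08) / 2 ≈ 7.174e+07 m = 71.74 Mm.
(b) e = (rₐ − rₚ) / (rₐ + rₚ) = (1.314e+08 − 1.208e+07) / (1.314e+08 + 1.208e+07) ≈ 0.8316.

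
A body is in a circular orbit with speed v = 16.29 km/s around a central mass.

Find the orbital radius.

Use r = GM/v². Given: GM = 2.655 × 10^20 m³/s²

Convert to SI: v = 16.29 km/s = 16290 m/s.
For a circular orbit, v² = GM / r, so r = GM / v².
r = 2.655e+20 / (16290)² m ≈ 1.001e+12 m = 1.001 Tm.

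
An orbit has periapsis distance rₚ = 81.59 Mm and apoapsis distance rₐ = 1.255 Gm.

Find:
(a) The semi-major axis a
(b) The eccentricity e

Convert to SI: rₚ = 81.59 Mm = 8.159e+07 m; rₐ = 1.255 Gm = 1.255e+09 m.
(a) a = (rₚ + rₐ) / 2 = (8.159e+07 + 1.255e+09) / 2 ≈ 6.683e+08 m = 668.3 Mm.
(b) e = (rₐ − rₚ) / (rₐ + rₚ) = (1.255e+09 − 8.159e+07) / (1.255e+09 + 8.159e+07) ≈ 0.8779.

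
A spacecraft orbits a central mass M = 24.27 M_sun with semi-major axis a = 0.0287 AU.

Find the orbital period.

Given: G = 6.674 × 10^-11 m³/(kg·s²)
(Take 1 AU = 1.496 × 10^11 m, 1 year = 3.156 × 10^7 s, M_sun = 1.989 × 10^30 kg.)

Convert to SI: a = 0.0287 AU = 4.29352e+09 m; M = 24.27 M_sun = 4.8273e+31 kg.
GM = G · M = 6.674e-11 · 4.8273e+31 = 3.22174e+21 m³/s².
Kepler's third law: T = 2π √(a³ / GM).
Substituting a = 4.29352e+09 m and GM = 3.22174e+21 m³/s²:
T = 2π √((4.29352e+09)³ / 3.22174e+21) s
T ≈ 3.114e+04 s = 0.0009868 years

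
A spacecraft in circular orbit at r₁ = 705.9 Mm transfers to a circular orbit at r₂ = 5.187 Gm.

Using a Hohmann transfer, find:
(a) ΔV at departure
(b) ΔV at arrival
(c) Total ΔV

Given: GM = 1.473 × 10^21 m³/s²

Convert to SI: r₁ = 705.9 Mm = 7.059e+08 m; r₂ = 5.187 Gm = 5.187e+09 m.
Transfer semi-major axis: a_t = (r₁ + r₂)/2 = (7.059e+08 + 5.187e+09)/2 = 2.94645e+09 m.
Circular speeds: v₁ = √(GM/r₁) = 1.44454e+06 m/s, v₂ = √(GM/r₂) = 532897 m/s.
Transfer speeds (vis-viva v² = GM(2/r − 1/a_t)): v₁ᵗ = 1.91663e+06 m/s, v₂ᵗ = 260835 m/s.
(a) ΔV₁ = |v₁ᵗ − v₁| ≈ 4.721e+05 m/s = 472.1 km/s.
(b) ΔV₂ = |v₂ − v₂ᵗ| ≈ 2.721e+05 m/s = 272.1 km/s.
(c) ΔV_total = ΔV₁ + ΔV₂ ≈ 7.442e+05 m/s = 744.2 km/s.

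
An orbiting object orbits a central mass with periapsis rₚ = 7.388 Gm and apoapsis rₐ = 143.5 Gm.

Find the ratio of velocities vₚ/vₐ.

Convert to SI: rₚ = 7.388 Gm = 7.388e+09 m; rₐ = 143.5 Gm = 1.435e+11 m.
Conservation of angular momentum gives rₚvₚ = rₐvₐ, so vₚ/vₐ = rₐ/rₚ.
vₚ/vₐ = 1.435e+11 / 7.388e+09 ≈ 19.42.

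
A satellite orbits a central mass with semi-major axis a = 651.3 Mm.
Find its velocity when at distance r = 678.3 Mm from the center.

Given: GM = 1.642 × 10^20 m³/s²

Convert to SI: a = 651.3 Mm = 6.513e+08 m; r = 678.3 Mm = 6.783e+08 m.
Vis-viva: v = √(GM · (2/r − 1/a)).
2/r − 1/a = 2/6.783e+08 − 1/6.513e+08 = 1.41316e-09 m⁻¹.
v = √(1.642e+20 · 1.41316e-09) m/s ≈ 4.817e+05 m/s = 481.7 km/s.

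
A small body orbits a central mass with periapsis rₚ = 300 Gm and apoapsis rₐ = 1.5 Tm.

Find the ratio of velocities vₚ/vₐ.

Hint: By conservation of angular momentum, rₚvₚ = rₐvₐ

Convert to SI: rₚ = 300 Gm = 3e+11 m; rₐ = 1.5 Tm = 1.5e+12 m.
Conservation of angular momentum gives rₚvₚ = rₐvₐ, so vₚ/vₐ = rₐ/rₚ.
vₚ/vₐ = 1.5e+12 / 3e+11 ≈ 5.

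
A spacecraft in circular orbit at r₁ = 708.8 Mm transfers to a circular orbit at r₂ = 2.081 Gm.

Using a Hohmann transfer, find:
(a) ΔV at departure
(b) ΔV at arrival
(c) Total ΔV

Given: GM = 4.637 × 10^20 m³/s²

Convert to SI: r₁ = 708.8 Mm = 7.088e+08 m; r₂ = 2.081 Gm = 2.081e+09 m.
Transfer semi-major axis: a_t = (r₁ + r₂)/2 = (7.088e+08 + 2.081e+09)/2 = 1.3949e+09 m.
Circular speeds: v₁ = √(GM/r₁) = 808829 m/s, v₂ = √(GM/r₂) = 472044 m/s.
Transfer speeds (vis-viva v² = GM(2/r − 1/a_t)): v₁ᵗ = 987919 m/s, v₂ᵗ = 336491 m/s.
(a) ΔV₁ = |v₁ᵗ − v₁| ≈ 1.791e+05 m/s = 179.1 km/s.
(b) ΔV₂ = |v₂ − v₂ᵗ| ≈ 1.356e+05 m/s = 135.6 km/s.
(c) ΔV_total = ΔV₁ + ΔV₂ ≈ 3.146e+05 m/s = 314.6 km/s.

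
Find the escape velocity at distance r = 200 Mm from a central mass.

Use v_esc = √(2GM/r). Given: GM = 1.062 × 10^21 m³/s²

Convert to SI: r = 200 Mm = 2e+08 m.
Escape velocity comes from setting total energy to zero: ½v² − GM/r = 0 ⇒ v_esc = √(2GM / r).
v_esc = √(2 · 1.062e+21 / 2e+08) m/s ≈ 3.259e+06 m/s = 3259 km/s.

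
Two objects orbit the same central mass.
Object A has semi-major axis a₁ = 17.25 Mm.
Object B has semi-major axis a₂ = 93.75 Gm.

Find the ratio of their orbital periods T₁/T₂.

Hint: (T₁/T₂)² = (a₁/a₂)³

Convert to SI: a₁ = 17.25 Mm = 1.725e+07 m; a₂ = 93.75 Gm = 9.375e+10 m.
From Kepler's third law, (T₁/T₂)² = (a₁/a₂)³, so T₁/T₂ = (a₁/a₂)^(3/2).
a₁/a₂ = 1.725e+07 / 9.375e+10 = 0.000184.
T₁/T₂ = (0.000184)^(3/2) ≈ 2.496e-06.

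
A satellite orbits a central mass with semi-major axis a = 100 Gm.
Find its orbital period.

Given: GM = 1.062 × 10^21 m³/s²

Convert to SI: a = 100 Gm = 1e+11 m.
Kepler's third law: T = 2π √(a³ / GM).
Substituting a = 1e+11 m and GM = 1.062e+21 m³/s²:
T = 2π √((1e+11)³ / 1.062e+21) s
T ≈ 6.097e+06 s = 70.57 days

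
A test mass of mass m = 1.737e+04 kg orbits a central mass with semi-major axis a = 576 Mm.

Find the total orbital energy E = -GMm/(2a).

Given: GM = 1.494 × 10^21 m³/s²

Convert to SI: a = 576 Mm = 5.76e+08 m.
E = −GMm / (2a).
E = −1.494e+21 · 1.737e+04 / (2 · 5.76e+08) J ≈ -2.253e+16 J = -22.53 PJ.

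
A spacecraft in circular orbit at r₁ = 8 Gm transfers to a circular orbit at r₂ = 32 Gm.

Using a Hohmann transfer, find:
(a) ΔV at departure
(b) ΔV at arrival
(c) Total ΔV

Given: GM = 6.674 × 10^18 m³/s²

Convert to SI: r₁ = 8 Gm = 8e+09 m; r₂ = 32 Gm = 3.2e+10 m.
Transfer semi-major axis: a_t = (r₁ + r₂)/2 = (8e+09 + 3.2e+10)/2 = 2e+10 m.
Circular speeds: v₁ = √(GM/r₁) = 28883.4 m/s, v₂ = √(GM/r₂) = 14441.7 m/s.
Transfer speeds (vis-viva v² = GM(2/r − 1/a_t)): v₁ᵗ = 36534.9 m/s, v₂ᵗ = 9133.73 m/s.
(a) ΔV₁ = |v₁ᵗ − v₁| ≈ 7652 m/s = 7.652 km/s.
(b) ΔV₂ = |v₂ − v₂ᵗ| ≈ 5308 m/s = 5.308 km/s.
(c) ΔV_total = ΔV₁ + ΔV₂ ≈ 1.296e+04 m/s = 12.96 km/s.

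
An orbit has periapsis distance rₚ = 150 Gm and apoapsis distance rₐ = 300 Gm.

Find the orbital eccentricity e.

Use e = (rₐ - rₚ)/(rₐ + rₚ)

Convert to SI: rₚ = 150 Gm = 1.5e+11 m; rₐ = 300 Gm = 3e+11 m.
e = (rₐ − rₚ) / (rₐ + rₚ).
e = (3e+11 − 1.5e+11) / (3e+11 + 1.5e+11) = 1.5e+11 / 4.5e+11 ≈ 0.3333.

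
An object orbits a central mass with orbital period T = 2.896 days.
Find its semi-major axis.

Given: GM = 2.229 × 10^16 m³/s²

Convert to SI: T = 2.896 days = 250214 s.
Invert Kepler's third law: a = (GM · T² / (4π²))^(1/3).
Substituting T = 250214 s and GM = 2.229e+16 m³/s²:
a = (2.229e+16 · (250214)² / (4π²))^(1/3) m
a ≈ 3.282e+08 m = 328.2 Mm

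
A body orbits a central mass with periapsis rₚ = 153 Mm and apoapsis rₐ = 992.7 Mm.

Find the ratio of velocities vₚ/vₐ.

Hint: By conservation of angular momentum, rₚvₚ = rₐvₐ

Convert to SI: rₚ = 153 Mm = 1.53e+08 m; rₐ = 992.7 Mm = 9.927e+08 m.
Conservation of angular momentum gives rₚvₚ = rₐvₐ, so vₚ/vₐ = rₐ/rₚ.
vₚ/vₐ = 9.927e+08 / 1.53e+08 ≈ 6.488.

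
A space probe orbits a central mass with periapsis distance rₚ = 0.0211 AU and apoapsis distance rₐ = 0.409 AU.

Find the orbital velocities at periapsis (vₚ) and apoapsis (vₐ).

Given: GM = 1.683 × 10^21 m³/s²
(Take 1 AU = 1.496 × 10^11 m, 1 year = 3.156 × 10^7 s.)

Convert to SI: rₚ = 0.0211 AU = 3.15656e+09 m; rₐ = 0.409 AU = 6.11864e+10 m.
Use the vis-viva equation v² = GM(2/r − 1/a) with a = (rₚ + rₐ)/2 = (3.15656e+09 + 6.11864e+10)/2 = 3.21715e+10 m.
vₚ = √(GM · (2/rₚ − 1/a)) = √(1.683e+21 · (2/3.15656e+09 − 1/3.21715e+10)) m/s ≈ 1.007e+06 m/s = 212.4 AU/year.
vₐ = √(GM · (2/rₐ − 1/a)) = √(1.683e+21 · (2/6.11864e+10 − 1/3.21715e+10)) m/s ≈ 5.195e+04 m/s = 10.96 AU/year.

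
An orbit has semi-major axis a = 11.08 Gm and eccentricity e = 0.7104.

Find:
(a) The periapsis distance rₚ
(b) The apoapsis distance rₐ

Convert to SI: a = 11.08 Gm = 1.108e+10 m.
(a) rₚ = a(1 − e) = 1.108e+10 · (1 − 0.7104) = 1.108e+10 · 0.2896 ≈ 3.209e+09 m = 3.209 Gm.
(b) rₐ = a(1 + e) = 1.108e+10 · (1 + 0.7104) = 1.108e+10 · 1.7104 ≈ 1.895e+10 m = 18.95 Gm.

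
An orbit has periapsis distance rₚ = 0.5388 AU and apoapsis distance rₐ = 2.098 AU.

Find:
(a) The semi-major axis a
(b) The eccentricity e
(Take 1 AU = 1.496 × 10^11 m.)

Convert to SI: rₚ = 0.5388 AU = 8.06045e+10 m; rₐ = 2.098 AU = 3.13861e+11 m.
(a) a = (rₚ + rₐ) / 2 = (8.06045e+10 + 3.13861e+11) / 2 ≈ 1.972e+11 m = 1.318 AU.
(b) e = (rₐ − rₚ) / (rₐ + rₚ) = (3.13861e+11 − 8.06045e+10) / (3.13861e+11 + 8.06045e+10) ≈ 0.5913.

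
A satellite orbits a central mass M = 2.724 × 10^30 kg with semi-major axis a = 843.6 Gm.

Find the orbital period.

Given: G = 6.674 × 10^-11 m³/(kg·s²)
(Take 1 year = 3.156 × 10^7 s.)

Convert to SI: a = 843.6 Gm = 8.436e+11 m.
GM = G · M = 6.674e-11 · 2.724e+30 = 1.818e+20 m³/s².
Kepler's third law: T = 2π √(a³ / GM).
Substituting a = 8.436e+11 m and GM = 1.818e+20 m³/s²:
T = 2π √((8.436e+11)³ / 1.818e+20) s
T ≈ 3.611e+08 s = 11.44 years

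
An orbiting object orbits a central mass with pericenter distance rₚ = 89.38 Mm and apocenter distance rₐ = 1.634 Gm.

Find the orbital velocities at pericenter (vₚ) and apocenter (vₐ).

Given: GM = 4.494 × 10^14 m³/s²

Convert to SI: rₚ = 89.38 Mm = 8.938e+07 m; rₐ = 1.634 Gm = 1.634e+09 m.
Use the vis-viva equation v² = GM(2/r − 1/a) with a = (rₚ + rₐ)/2 = (8.938e+07 + 1.634e+09)/2 = 8.6169e+08 m.
vₚ = √(GM · (2/rₚ − 1/a)) = √(4.494e+14 · (2/8.938e+07 − 1/8.6169e+08)) m/s ≈ 3088 m/s = 3.088 km/s.
vₐ = √(GM · (2/rₐ − 1/a)) = √(4.494e+14 · (2/1.634e+09 − 1/8.6169e+08)) m/s ≈ 168.9 m/s = 168.9 m/s.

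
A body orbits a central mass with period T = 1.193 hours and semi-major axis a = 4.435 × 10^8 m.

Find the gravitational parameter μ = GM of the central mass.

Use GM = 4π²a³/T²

Convert to SI: T = 1.193 hours = 4294.8 s.
GM = 4π² · a³ / T².
GM = 4π² · (4.435e+08)³ / (4294.8)² m³/s² ≈ 1.867e+20 m³/s² = 1.867 × 10^20 m³/s².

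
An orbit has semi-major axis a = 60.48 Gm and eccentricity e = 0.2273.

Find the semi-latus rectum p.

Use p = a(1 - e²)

Convert to SI: a = 60.48 Gm = 6.048e+10 m.
p = a (1 − e²).
p = 6.048e+10 · (1 − (0.2273)²) = 6.048e+10 · 0.948335 ≈ 5.736e+10 m = 57.36 Gm.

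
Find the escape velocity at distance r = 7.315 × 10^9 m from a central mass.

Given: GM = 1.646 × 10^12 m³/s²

Escape velocity comes from setting total energy to zero: ½v² − GM/r = 0 ⇒ v_esc = √(2GM / r).
v_esc = √(2 · 1.646e+12 / 7.315e+09) m/s ≈ 21.21 m/s = 21.21 m/s.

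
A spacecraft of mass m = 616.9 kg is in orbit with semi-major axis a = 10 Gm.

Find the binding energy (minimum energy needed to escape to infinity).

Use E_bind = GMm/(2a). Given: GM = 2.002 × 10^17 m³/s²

Convert to SI: a = 10 Gm = 1e+10 m.
Total orbital energy is E = −GMm/(2a); binding energy is E_bind = −E = GMm/(2a).
E_bind = 2.002e+17 · 616.9 / (2 · 1e+10) J ≈ 6.175e+09 J = 6.175 GJ.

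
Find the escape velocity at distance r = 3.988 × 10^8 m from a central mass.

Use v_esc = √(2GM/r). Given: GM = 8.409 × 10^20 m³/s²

Escape velocity comes from setting total energy to zero: ½v² − GM/r = 0 ⇒ v_esc = √(2GM / r).
v_esc = √(2 · 8.409e+20 / 3.988e+08) m/s ≈ 2.054e+06 m/s = 2054 km/s.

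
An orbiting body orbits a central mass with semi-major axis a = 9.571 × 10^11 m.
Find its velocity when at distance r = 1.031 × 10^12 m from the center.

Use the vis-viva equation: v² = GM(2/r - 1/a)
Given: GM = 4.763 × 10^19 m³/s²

Vis-viva: v = √(GM · (2/r − 1/a)).
2/r − 1/a = 2/1.031e+12 − 1/9.571e+11 = 8.95041e-13 m⁻¹.
v = √(4.763e+19 · 8.95041e-13) m/s ≈ 6529 m/s = 6.529 km/s.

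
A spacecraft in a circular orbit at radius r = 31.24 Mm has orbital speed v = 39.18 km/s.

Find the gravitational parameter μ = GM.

Convert to SI: r = 31.24 Mm = 3.124e+07 m; v = 39.18 km/s = 39180 m/s.
For a circular orbit v² = GM/r, so GM = v² · r.
GM = (39180)² · 3.124e+07 m³/s² ≈ 4.796e+16 m³/s² = 4.796 × 10^16 m³/s².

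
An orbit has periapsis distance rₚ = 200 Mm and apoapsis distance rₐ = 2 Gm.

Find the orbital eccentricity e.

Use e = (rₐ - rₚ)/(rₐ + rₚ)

Convert to SI: rₚ = 200 Mm = 2e+08 m; rₐ = 2 Gm = 2e+09 m.
e = (rₐ − rₚ) / (rₐ + rₚ).
e = (2e+09 − 2e+08) / (2e+09 + 2e+08) = 1.8e+09 / 2.2e+09 ≈ 0.8182.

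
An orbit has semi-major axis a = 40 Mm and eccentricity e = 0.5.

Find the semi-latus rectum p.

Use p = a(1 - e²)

Convert to SI: a = 40 Mm = 4e+07 m.
p = a (1 − e²).
p = 4e+07 · (1 − (0.5)²) = 4e+07 · 0.75 ≈ 3e+07 m = 30 Mm.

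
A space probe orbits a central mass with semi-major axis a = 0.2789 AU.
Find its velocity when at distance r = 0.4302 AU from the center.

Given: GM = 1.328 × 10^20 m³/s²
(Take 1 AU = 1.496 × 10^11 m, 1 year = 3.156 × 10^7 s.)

Convert to SI: a = 0.2789 AU = 4.17234e+10 m; r = 0.4302 AU = 6.43579e+10 m.
Vis-viva: v = √(GM · (2/r − 1/a)).
2/r − 1/a = 2/6.43579e+10 − 1/4.17234e+10 = 7.10886e-12 m⁻¹.
v = √(1.328e+20 · 7.10886e-12) m/s ≈ 3.073e+04 m/s = 6.482 AU/year.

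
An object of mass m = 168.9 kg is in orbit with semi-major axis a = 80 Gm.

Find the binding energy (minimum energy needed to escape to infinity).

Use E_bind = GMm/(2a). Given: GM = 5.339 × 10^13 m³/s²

Convert to SI: a = 80 Gm = 8e+10 m.
Total orbital energy is E = −GMm/(2a); binding energy is E_bind = −E = GMm/(2a).
E_bind = 5.339e+13 · 168.9 / (2 · 8e+10) J ≈ 5.636e+04 J = 56.36 kJ.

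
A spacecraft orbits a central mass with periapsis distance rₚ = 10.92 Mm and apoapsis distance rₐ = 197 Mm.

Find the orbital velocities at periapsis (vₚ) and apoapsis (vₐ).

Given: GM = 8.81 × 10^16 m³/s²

Convert to SI: rₚ = 10.92 Mm = 1.092e+07 m; rₐ = 197 Mm = 1.97e+08 m.
Use the vis-viva equation v² = GM(2/r − 1/a) with a = (rₚ + rₐ)/2 = (1.092e+07 + 1.97e+08)/2 = 1.0396e+08 m.
vₚ = √(GM · (2/rₚ − 1/a)) = √(8.81e+16 · (2/1.092e+07 − 1/1.0396e+08)) m/s ≈ 1.236e+05 m/s = 123.6 km/s.
vₐ = √(GM · (2/rₐ − 1/a)) = √(8.81e+16 · (2/1.97e+08 − 1/1.0396e+08)) m/s ≈ 6854 m/s = 6.854 km/s.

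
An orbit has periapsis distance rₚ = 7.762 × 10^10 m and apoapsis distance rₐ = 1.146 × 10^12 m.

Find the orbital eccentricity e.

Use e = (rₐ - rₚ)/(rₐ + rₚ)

e = (rₐ − rₚ) / (rₐ + rₚ).
e = (1.146e+12 − 7.762e+10) / (1.146e+12 + 7.762e+10) = 1.06838e+12 / 1.22362e+12 ≈ 0.8731.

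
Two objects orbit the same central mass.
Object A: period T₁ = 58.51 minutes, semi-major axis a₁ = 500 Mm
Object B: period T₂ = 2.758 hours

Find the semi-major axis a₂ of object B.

Convert to SI: T₁ = 58.51 minutes = 3510.6 s; a₁ = 500 Mm = 5e+08 m; T₂ = 2.758 hours = 9928.8 s.
Kepler's third law: (T₁/T₂)² = (a₁/a₂)³ ⇒ a₂ = a₁ · (T₂/T₁)^(2/3).
T₂/T₁ = 9928.8 / 3510.6 = 2.82823.
a₂ = 5e+08 · (2.82823)^(2/3) m ≈ 1e+09 m = 1000 Mm.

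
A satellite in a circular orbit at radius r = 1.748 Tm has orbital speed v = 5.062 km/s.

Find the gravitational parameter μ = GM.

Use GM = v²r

Convert to SI: r = 1.748 Tm = 1.748e+12 m; v = 5.062 km/s = 5062 m/s.
For a circular orbit v² = GM/r, so GM = v² · r.
GM = (5062)² · 1.748e+12 m³/s² ≈ 4.479e+19 m³/s² = 4.479 × 10^19 m³/s².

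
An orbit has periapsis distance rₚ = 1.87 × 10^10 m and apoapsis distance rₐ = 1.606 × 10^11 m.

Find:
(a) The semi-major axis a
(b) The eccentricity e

(a) a = (rₚ + rₐ) / 2 = (1.87e+10 + 1.606e+11) / 2 ≈ 8.965e+10 m = 8.965 × 10^10 m.
(b) e = (rₐ − rₚ) / (rₐ + rₚ) = (1.606e+11 − 1.87e+10) / (1.606e+11 + 1.87e+10) ≈ 0.7914.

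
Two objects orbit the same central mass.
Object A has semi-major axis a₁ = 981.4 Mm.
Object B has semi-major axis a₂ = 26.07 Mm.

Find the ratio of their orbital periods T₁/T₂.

Convert to SI: a₁ = 981.4 Mm = 9.814e+08 m; a₂ = 26.07 Mm = 2.607e+07 m.
From Kepler's third law, (T₁/T₂)² = (a₁/a₂)³, so T₁/T₂ = (a₁/a₂)^(3/2).
a₁/a₂ = 9.814e+08 / 2.607e+07 = 37.6448.
T₁/T₂ = (37.6448)^(3/2) ≈ 231.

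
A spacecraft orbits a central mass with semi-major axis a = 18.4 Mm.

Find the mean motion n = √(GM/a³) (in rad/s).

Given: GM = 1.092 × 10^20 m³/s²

Convert to SI: a = 18.4 Mm = 1.84e+07 m.
n = √(GM / a³).
n = √(1.092e+20 / (1.84e+07)³) rad/s ≈ 0.1324 rad/s.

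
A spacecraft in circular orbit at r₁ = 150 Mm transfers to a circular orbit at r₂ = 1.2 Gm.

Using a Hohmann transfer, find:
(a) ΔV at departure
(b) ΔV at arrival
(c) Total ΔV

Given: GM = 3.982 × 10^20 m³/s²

Convert to SI: r₁ = 150 Mm = 1.5e+08 m; r₂ = 1.2 Gm = 1.2e+09 m.
Transfer semi-major axis: a_t = (r₁ + r₂)/2 = (1.5e+08 + 1.2e+09)/2 = 6.75e+08 m.
Circular speeds: v₁ = √(GM/r₁) = 1.62931e+06 m/s, v₂ = √(GM/r₂) = 576050 m/s.
Transfer speeds (vis-viva v² = GM(2/r − 1/a_t)): v₁ᵗ = 2.17242e+06 m/s, v₂ᵗ = 271552 m/s.
(a) ΔV₁ = |v₁ᵗ − v₁| ≈ 5.431e+05 m/s = 543.1 km/s.
(b) ΔV₂ = |v₂ − v₂ᵗ| ≈ 3.045e+05 m/s = 304.5 km/s.
(c) ΔV_total = ΔV₁ + ΔV₂ ≈ 8.476e+05 m/s = 847.6 km/s.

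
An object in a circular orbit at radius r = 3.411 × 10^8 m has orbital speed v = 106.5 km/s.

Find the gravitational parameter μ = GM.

Convert to SI: v = 106.5 km/s = 106500 m/s.
For a circular orbit v² = GM/r, so GM = v² · r.
GM = (106500)² · 3.411e+08 m³/s² ≈ 3.869e+18 m³/s² = 3.869 × 10^18 m³/s².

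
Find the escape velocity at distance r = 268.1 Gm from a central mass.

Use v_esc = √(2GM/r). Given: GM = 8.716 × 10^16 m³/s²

Convert to SI: r = 268.1 Gm = 2.681e+11 m.
Escape velocity comes from setting total energy to zero: ½v² − GM/r = 0 ⇒ v_esc = √(2GM / r).
v_esc = √(2 · 8.716e+16 / 2.681e+11) m/s ≈ 806.4 m/s = 806.4 m/s.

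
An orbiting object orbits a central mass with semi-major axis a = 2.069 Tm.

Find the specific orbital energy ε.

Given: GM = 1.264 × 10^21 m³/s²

Convert to SI: a = 2.069 Tm = 2.069e+12 m.
ε = −GM / (2a).
ε = −1.264e+21 / (2 · 2.069e+12) J/kg ≈ -3.055e+08 J/kg = -305.5 MJ/kg.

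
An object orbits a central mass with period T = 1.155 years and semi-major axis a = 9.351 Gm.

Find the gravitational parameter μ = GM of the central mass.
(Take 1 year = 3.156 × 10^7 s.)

Convert to SI: T = 1.155 years = 3.64518e+07 s; a = 9.351 Gm = 9.351e+09 m.
GM = 4π² · a³ / T².
GM = 4π² · (9.351e+09)³ / (3.64518e+07)² m³/s² ≈ 2.429e+16 m³/s² = 2.429 × 10^16 m³/s².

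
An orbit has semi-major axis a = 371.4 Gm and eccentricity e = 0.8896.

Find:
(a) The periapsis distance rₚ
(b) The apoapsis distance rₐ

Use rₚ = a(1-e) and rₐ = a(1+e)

Convert to SI: a = 371.4 Gm = 3.714e+11 m.
(a) rₚ = a(1 − e) = 3.714e+11 · (1 − 0.8896) = 3.714e+11 · 0.1104 ≈ 4.1e+10 m = 41 Gm.
(b) rₐ = a(1 + e) = 3.714e+11 · (1 + 0.8896) = 3.714e+11 · 1.8896 ≈ 7.018e+11 m = 701.8 Gm.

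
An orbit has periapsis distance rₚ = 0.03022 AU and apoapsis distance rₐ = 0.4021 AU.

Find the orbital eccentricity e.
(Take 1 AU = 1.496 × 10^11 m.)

Convert to SI: rₚ = 0.03022 AU = 4.52091e+09 m; rₐ = 0.4021 AU = 6.01542e+10 m.
e = (rₐ − rₚ) / (rₐ + rₚ).
e = (6.01542e+10 − 4.52091e+09) / (6.01542e+10 + 4.52091e+09) = 5.56332e+10 / 6.46751e+10 ≈ 0.8602.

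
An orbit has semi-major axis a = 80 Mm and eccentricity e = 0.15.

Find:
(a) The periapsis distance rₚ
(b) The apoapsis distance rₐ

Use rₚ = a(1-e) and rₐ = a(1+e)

Convert to SI: a = 80 Mm = 8e+07 m.
(a) rₚ = a(1 − e) = 8e+07 · (1 − 0.15) = 8e+07 · 0.85 ≈ 6.8e+07 m = 68 Mm.
(b) rₐ = a(1 + e) = 8e+07 · (1 + 0.15) = 8e+07 · 1.15 ≈ 9.2e+07 m = 92 Mm.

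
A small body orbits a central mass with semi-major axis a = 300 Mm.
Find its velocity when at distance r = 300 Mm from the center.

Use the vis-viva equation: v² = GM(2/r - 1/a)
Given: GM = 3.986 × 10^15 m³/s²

Convert to SI: a = 300 Mm = 3e+08 m; r = 300 Mm = 3e+08 m.
Vis-viva: v = √(GM · (2/r − 1/a)).
2/r − 1/a = 2/3e+08 − 1/3e+08 = 3.33333e-09 m⁻¹.
v = √(3.986e+15 · 3.33333e-09) m/s ≈ 3645 m/s = 3.645 km/s.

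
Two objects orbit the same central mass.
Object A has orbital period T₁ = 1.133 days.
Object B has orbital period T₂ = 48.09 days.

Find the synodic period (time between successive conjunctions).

Convert to SI: T₁ = 1.133 days = 97891.2 s; T₂ = 48.09 days = 4.15498e+06 s.
T_syn = |T₁ · T₂ / (T₁ − T₂)|.
T_syn = |97891.2 · 4.15498e+06 / (97891.2 − 4.15498e+06)| s ≈ 1.003e+05 s = 1.16 days.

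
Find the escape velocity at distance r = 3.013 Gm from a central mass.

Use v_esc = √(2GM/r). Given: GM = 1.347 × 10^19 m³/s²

Convert to SI: r = 3.013 Gm = 3.013e+09 m.
Escape velocity comes from setting total energy to zero: ½v² − GM/r = 0 ⇒ v_esc = √(2GM / r).
v_esc = √(2 · 1.347e+19 / 3.013e+09) m/s ≈ 9.456e+04 m/s = 94.56 km/s.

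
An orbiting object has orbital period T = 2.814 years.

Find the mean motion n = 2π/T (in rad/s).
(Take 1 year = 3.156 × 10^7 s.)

Convert to SI: T = 2.814 years = 8.88098e+07 s.
n = 2π / T.
n = 2π / 8.88098e+07 s ≈ 7.075e-08 rad/s.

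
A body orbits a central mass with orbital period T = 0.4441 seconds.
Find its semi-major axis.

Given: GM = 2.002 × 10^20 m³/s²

Invert Kepler's third law: a = (GM · T² / (4π²))^(1/3).
Substituting T = 0.4441 s and GM = 2.002e+20 m³/s²:
a = (2.002e+20 · (0.4441)² / (4π²))^(1/3) m
a ≈ 1e+06 m = 1 Mm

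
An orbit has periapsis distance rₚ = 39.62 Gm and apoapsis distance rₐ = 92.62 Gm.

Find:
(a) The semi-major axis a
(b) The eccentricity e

Convert to SI: rₚ = 39.62 Gm = 3.962e+10 m; rₐ = 92.62 Gm = 9.262e+10 m.
(a) a = (rₚ + rₐ) / 2 = (3.962e+10 + 9.262e+10) / 2 ≈ 6.612e+10 m = 66.12 Gm.
(b) e = (rₐ − rₚ) / (rₐ + rₚ) = (9.262e+10 − 3.962e+10) / (9.262e+10 + 3.962e+10) ≈ 0.4008.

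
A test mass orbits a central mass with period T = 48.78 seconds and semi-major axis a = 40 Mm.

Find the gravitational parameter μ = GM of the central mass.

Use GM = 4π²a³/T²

Convert to SI: a = 40 Mm = 4e+07 m.
GM = 4π² · a³ / T².
GM = 4π² · (4e+07)³ / (48.78)² m³/s² ≈ 1.062e+21 m³/s² = 1.062 × 10^21 m³/s².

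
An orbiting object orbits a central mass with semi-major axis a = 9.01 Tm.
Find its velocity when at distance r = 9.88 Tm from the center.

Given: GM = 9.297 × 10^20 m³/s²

Convert to SI: a = 9.01 Tm = 9.01e+12 m; r = 9.88 Tm = 9.88e+12 m.
Vis-viva: v = √(GM · (2/r − 1/a)).
2/r − 1/a = 2/9.88e+12 − 1/9.01e+12 = 9.14414e-14 m⁻¹.
v = √(9.297e+20 · 9.14414e-14) m/s ≈ 9220 m/s = 9.22 km/s.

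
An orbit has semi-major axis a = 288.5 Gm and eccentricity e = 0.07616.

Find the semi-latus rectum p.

Convert to SI: a = 288.5 Gm = 2.885e+11 m.
p = a (1 − e²).
p = 2.885e+11 · (1 − (0.07616)²) = 2.885e+11 · 0.9942 ≈ 2.868e+11 m = 286.8 Gm.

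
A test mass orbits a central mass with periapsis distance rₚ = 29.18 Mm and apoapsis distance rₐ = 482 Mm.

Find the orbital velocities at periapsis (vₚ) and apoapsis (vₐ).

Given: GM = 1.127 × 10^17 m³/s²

Convert to SI: rₚ = 29.18 Mm = 2.918e+07 m; rₐ = 482 Mm = 4.82e+08 m.
Use the vis-viva equation v² = GM(2/r − 1/a) with a = (rₚ + rₐ)/2 = (2.918e+07 + 4.82e+08)/2 = 2.5559e+08 m.
vₚ = √(GM · (2/rₚ − 1/a)) = √(1.127e+17 · (2/2.918e+07 − 1/2.5559e+08)) m/s ≈ 8.534e+04 m/s = 85.34 km/s.
vₐ = √(GM · (2/rₐ − 1/a)) = √(1.127e+17 · (2/4.82e+08 − 1/2.5559e+08)) m/s ≈ 5167 m/s = 5.167 km/s.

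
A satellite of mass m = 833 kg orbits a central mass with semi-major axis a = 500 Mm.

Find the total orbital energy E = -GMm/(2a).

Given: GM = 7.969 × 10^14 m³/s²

Convert to SI: a = 500 Mm = 5e+08 m.
E = −GMm / (2a).
E = −7.969e+14 · 833 / (2 · 5e+08) J ≈ -6.638e+08 J = -663.8 MJ.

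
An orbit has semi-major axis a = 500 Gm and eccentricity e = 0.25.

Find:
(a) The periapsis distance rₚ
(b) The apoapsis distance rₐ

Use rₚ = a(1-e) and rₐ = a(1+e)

Convert to SI: a = 500 Gm = 5e+11 m.
(a) rₚ = a(1 − e) = 5e+11 · (1 − 0.25) = 5e+11 · 0.75 ≈ 3.75e+11 m = 375 Gm.
(b) rₐ = a(1 + e) = 5e+11 · (1 + 0.25) = 5e+11 · 1.25 ≈ 6.25e+11 m = 625 Gm.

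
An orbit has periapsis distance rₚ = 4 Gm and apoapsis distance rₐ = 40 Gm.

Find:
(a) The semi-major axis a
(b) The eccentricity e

Convert to SI: rₚ = 4 Gm = 4e+09 m; rₐ = 40 Gm = 4e+10 m.
(a) a = (rₚ + rₐ) / 2 = (4e+09 + 4e+10) / 2 ≈ 2.2e+10 m = 22 Gm.
(b) e = (rₐ − rₚ) / (rₐ + rₚ) = (4e+10 − 4e+09) / (4e+10 + 4e+09) ≈ 0.8182.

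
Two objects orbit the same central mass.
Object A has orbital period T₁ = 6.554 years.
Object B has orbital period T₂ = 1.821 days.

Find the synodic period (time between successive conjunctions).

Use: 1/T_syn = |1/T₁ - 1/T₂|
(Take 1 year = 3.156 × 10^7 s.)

Convert to SI: T₁ = 6.554 years = 2.06844e+08 s; T₂ = 1.821 days = 157334 s.
T_syn = |T₁ · T₂ / (T₁ − T₂)|.
T_syn = |2.06844e+08 · 157334 / (2.06844e+08 − 157334)| s ≈ 1.575e+05 s = 1.822 days.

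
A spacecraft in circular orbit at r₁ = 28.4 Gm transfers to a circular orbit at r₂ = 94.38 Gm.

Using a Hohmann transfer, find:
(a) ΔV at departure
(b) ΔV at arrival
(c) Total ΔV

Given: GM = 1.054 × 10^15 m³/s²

Convert to SI: r₁ = 28.4 Gm = 2.84e+10 m; r₂ = 94.38 Gm = 9.438e+10 m.
Transfer semi-major axis: a_t = (r₁ + r₂)/2 = (2.84e+10 + 9.438e+10)/2 = 6.139e+10 m.
Circular speeds: v₁ = √(GM/r₁) = 192.647 m/s, v₂ = √(GM/r₂) = 105.677 m/s.
Transfer speeds (vis-viva v² = GM(2/r − 1/a_t)): v₁ᵗ = 238.865 m/s, v₂ᵗ = 71.8771 m/s.
(a) ΔV₁ = |v₁ᵗ − v₁| ≈ 46.22 m/s = 46.22 m/s.
(b) ΔV₂ = |v₂ − v₂ᵗ| ≈ 33.8 m/s = 33.8 m/s.
(c) ΔV_total = ΔV₁ + ΔV₂ ≈ 80.02 m/s = 80.02 m/s.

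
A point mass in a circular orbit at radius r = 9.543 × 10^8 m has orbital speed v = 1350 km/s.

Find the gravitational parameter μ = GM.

Convert to SI: v = 1350 km/s = 1.35e+06 m/s.
For a circular orbit v² = GM/r, so GM = v² · r.
GM = (1.35e+06)² · 9.543e+08 m³/s² ≈ 1.739e+21 m³/s² = 1.739 × 10^21 m³/s².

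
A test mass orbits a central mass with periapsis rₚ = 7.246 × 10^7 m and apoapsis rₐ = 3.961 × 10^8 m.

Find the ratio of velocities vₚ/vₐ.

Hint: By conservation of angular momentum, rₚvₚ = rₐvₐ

Conservation of angular momentum gives rₚvₚ = rₐvₐ, so vₚ/vₐ = rₐ/rₚ.
vₚ/vₐ = 3.961e+08 / 7.246e+07 ≈ 5.466.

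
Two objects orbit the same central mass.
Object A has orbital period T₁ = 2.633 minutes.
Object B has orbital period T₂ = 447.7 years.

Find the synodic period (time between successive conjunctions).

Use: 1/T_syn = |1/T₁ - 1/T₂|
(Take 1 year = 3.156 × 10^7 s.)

Convert to SI: T₁ = 2.633 minutes = 157.98 s; T₂ = 447.7 years = 1.41294e+10 s.
T_syn = |T₁ · T₂ / (T₁ − T₂)|.
T_syn = |157.98 · 1.41294e+10 / (157.98 − 1.41294e+10)| s ≈ 158 s = 2.633 minutes.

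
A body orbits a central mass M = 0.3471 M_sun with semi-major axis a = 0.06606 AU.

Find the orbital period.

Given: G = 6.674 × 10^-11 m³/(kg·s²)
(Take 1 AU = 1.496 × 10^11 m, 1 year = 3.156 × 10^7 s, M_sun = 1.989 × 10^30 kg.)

Convert to SI: a = 0.06606 AU = 9.88258e+09 m; M = 0.3471 M_sun = 6.90382e+29 kg.
GM = G · M = 6.674e-11 · 6.90382e+29 = 4.60761e+19 m³/s².
Kepler's third law: T = 2π √(a³ / GM).
Substituting a = 9.88258e+09 m and GM = 4.60761e+19 m³/s²:
T = 2π √((9.88258e+09)³ / 4.60761e+19) s
T ≈ 9.094e+05 s = 0.02881 years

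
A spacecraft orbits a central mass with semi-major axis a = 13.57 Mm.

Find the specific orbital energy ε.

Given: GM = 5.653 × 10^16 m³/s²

Convert to SI: a = 13.57 Mm = 1.357e+07 m.
ε = −GM / (2a).
ε = −5.653e+16 / (2 · 1.357e+07) J/kg ≈ -2.083e+09 J/kg = -2.083 GJ/kg.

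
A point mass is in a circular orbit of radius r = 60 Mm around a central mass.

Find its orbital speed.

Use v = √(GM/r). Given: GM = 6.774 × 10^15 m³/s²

Convert to SI: r = 60 Mm = 6e+07 m.
For a circular orbit, gravity supplies the centripetal force, so v = √(GM / r).
v = √(6.774e+15 / 6e+07) m/s ≈ 1.063e+04 m/s = 10.63 km/s.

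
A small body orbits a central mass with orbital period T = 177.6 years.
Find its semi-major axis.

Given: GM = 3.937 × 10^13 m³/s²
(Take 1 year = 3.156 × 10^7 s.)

Convert to SI: T = 177.6 years = 5.60506e+09 s.
Invert Kepler's third law: a = (GM · T² / (4π²))^(1/3).
Substituting T = 5.60506e+09 s and GM = 3.937e+13 m³/s²:
a = (3.937e+13 · (5.60506e+09)² / (4π²))^(1/3) m
a ≈ 3.153e+10 m = 31.53 Gm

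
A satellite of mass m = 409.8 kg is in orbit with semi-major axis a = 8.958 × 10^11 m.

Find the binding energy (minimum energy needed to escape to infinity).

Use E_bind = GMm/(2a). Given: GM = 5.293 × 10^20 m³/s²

Total orbital energy is E = −GMm/(2a); binding energy is E_bind = −E = GMm/(2a).
E_bind = 5.293e+20 · 409.8 / (2 · 8.958e+11) J ≈ 1.211e+11 J = 121.1 GJ.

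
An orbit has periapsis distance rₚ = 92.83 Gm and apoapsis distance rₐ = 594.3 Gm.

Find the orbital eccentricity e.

Convert to SI: rₚ = 92.83 Gm = 9.283e+10 m; rₐ = 594.3 Gm = 5.943e+11 m.
e = (rₐ − rₚ) / (rₐ + rₚ).
e = (5.943e+11 − 9.283e+10) / (5.943e+11 + 9.283e+10) = 5.0147e+11 / 6.8713e+11 ≈ 0.7298.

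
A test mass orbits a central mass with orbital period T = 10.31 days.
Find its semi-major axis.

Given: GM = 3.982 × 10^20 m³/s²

Convert to SI: T = 10.31 days = 890784 s.
Invert Kepler's third law: a = (GM · T² / (4π²))^(1/3).
Substituting T = 890784 s and GM = 3.982e+20 m³/s²:
a = (3.982e+20 · (890784)² / (4π²))^(1/3) m
a ≈ 2e+10 m = 20 Gm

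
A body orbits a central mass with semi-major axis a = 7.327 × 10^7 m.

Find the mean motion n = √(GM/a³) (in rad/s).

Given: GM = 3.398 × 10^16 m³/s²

n = √(GM / a³).
n = √(3.398e+16 / (7.327e+07)³) rad/s ≈ 0.0002939 rad/s.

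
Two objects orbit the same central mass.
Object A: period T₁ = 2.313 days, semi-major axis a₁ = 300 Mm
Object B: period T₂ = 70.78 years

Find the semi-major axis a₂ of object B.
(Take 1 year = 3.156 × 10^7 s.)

Convert to SI: T₁ = 2.313 days = 199843 s; a₁ = 300 Mm = 3e+08 m; T₂ = 70.78 years = 2.23382e+09 s.
Kepler's third law: (T₁/T₂)² = (a₁/a₂)³ ⇒ a₂ = a₁ · (T₂/T₁)^(2/3).
T₂/T₁ = 2.23382e+09 / 199843 = 11177.8.
a₂ = 3e+08 · (11177.8)^(2/3) m ≈ 1.5e+11 m = 150 Gm.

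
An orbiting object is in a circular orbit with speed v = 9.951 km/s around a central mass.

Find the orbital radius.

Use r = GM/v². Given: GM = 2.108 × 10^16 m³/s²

Convert to SI: v = 9.951 km/s = 9951 m/s.
For a circular orbit, v² = GM / r, so r = GM / v².
r = 2.108e+16 / (9951)² m ≈ 2.129e+08 m = 212.9 Mm.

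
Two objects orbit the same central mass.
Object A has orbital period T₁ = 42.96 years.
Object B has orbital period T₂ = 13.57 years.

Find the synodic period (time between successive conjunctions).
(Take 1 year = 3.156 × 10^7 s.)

Convert to SI: T₁ = 42.96 years = 1.35582e+09 s; T₂ = 13.57 years = 4.28269e+08 s.
T_syn = |T₁ · T₂ / (T₁ − T₂)|.
T_syn = |1.35582e+09 · 4.28269e+08 / (1.35582e+09 − 4.28269e+08)| s ≈ 6.26e+08 s = 19.84 years.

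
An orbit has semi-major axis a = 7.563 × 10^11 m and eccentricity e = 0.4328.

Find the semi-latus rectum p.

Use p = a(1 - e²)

p = a (1 − e²).
p = 7.563e+11 · (1 − (0.4328)²) = 7.563e+11 · 0.812684 ≈ 6.146e+11 m = 6.146 × 10^11 m.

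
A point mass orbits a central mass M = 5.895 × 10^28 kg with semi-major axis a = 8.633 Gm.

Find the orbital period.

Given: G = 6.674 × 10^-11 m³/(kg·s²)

Convert to SI: a = 8.633 Gm = 8.633e+09 m.
GM = G · M = 6.674e-11 · 5.895e+28 = 3.93432e+18 m³/s².
Kepler's third law: T = 2π √(a³ / GM).
Substituting a = 8.633e+09 m and GM = 3.93432e+18 m³/s²:
T = 2π √((8.633e+09)³ / 3.93432e+18) s
T ≈ 2.541e+06 s = 29.41 days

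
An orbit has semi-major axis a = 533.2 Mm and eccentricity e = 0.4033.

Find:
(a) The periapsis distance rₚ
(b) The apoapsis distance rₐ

Convert to SI: a = 533.2 Mm = 5.332e+08 m.
(a) rₚ = a(1 − e) = 5.332e+08 · (1 − 0.4033) = 5.332e+08 · 0.5967 ≈ 3.182e+08 m = 318.2 Mm.
(b) rₐ = a(1 + e) = 5.332e+08 · (1 + 0.4033) = 5.332e+08 · 1.4033 ≈ 7.482e+08 m = 748.2 Mm.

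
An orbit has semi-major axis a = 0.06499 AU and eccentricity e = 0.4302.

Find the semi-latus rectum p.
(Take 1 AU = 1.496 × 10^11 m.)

Convert to SI: a = 0.06499 AU = 9.7225e+09 m.
p = a (1 − e²).
p = 9.7225e+09 · (1 − (0.4302)²) = 9.7225e+09 · 0.814928 ≈ 7.923e+09 m = 0.05296 AU.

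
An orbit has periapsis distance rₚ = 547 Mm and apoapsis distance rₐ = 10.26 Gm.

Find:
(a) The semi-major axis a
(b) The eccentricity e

Convert to SI: rₚ = 547 Mm = 5.47e+08 m; rₐ = 10.26 Gm = 1.026e+10 m.
(a) a = (rₚ + rₐ) / 2 = (5.47e+08 + 1.026e+10) / 2 ≈ 5.404e+09 m = 5.404 Gm.
(b) e = (rₐ − rₚ) / (rₐ + rₚ) = (1.026e+10 − 5.47e+08) / (1.026e+10 + 5.47e+08) ≈ 0.8988.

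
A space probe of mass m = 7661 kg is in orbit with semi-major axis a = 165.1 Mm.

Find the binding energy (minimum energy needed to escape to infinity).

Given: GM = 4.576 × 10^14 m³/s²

Convert to SI: a = 165.1 Mm = 1.651e+08 m.
Total orbital energy is E = −GMm/(2a); binding energy is E_bind = −E = GMm/(2a).
E_bind = 4.576e+14 · 7661 / (2 · 1.651e+08) J ≈ 1.062e+10 J = 10.62 GJ.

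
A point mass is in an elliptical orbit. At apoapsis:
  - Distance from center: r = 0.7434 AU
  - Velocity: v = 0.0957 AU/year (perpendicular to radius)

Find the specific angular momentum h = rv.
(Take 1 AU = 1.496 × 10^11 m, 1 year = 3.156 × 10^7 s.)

Convert to SI: r = 0.7434 AU = 1.11213e+11 m; v = 0.0957 AU/year = 453.635 m/s.
With v perpendicular to r, h = r · v.
h = 1.11213e+11 · 453.635 m²/s ≈ 5.045e+13 m²/s.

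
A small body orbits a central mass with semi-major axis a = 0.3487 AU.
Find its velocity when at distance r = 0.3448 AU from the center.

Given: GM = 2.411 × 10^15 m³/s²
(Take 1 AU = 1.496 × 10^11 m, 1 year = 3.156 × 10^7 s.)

Convert to SI: a = 0.3487 AU = 5.21655e+10 m; r = 0.3448 AU = 5.15821e+10 m.
Vis-viva: v = √(GM · (2/r − 1/a)).
2/r − 1/a = 2/5.15821e+10 − 1/5.21655e+10 = 1.96034e-11 m⁻¹.
v = √(2.411e+15 · 1.96034e-11) m/s ≈ 217.4 m/s = 0.04586 AU/year.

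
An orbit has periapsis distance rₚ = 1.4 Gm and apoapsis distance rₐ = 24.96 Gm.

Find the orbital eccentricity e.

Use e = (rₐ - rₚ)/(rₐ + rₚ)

Convert to SI: rₚ = 1.4 Gm = 1.4e+09 m; rₐ = 24.96 Gm = 2.496e+10 m.
e = (rₐ − rₚ) / (rₐ + rₚ).
e = (2.496e+10 − 1.4e+09) / (2.496e+10 + 1.4e+09) = 2.356e+10 / 2.636e+10 ≈ 0.8938.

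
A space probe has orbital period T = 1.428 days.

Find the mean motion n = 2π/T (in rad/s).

Convert to SI: T = 1.428 days = 123379 s.
n = 2π / T.
n = 2π / 123379 s ≈ 5.093e-05 rad/s.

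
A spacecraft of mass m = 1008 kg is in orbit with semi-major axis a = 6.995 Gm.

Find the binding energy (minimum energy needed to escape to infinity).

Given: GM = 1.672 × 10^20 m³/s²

Convert to SI: a = 6.995 Gm = 6.995e+09 m.
Total orbital energy is E = −GMm/(2a); binding energy is E_bind = −E = GMm/(2a).
E_bind = 1.672e+20 · 1008 / (2 · 6.995e+09) J ≈ 1.205e+13 J = 12.05 TJ.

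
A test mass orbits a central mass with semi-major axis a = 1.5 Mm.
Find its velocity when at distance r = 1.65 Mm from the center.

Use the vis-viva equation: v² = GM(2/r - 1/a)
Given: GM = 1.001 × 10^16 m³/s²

Convert to SI: a = 1.5 Mm = 1.5e+06 m; r = 1.65 Mm = 1.65e+06 m.
Vis-viva: v = √(GM · (2/r − 1/a)).
2/r − 1/a = 2/1.65e+06 − 1/1.5e+06 = 5.45455e-07 m⁻¹.
v = √(1.001e+16 · 5.45455e-07) m/s ≈ 7.389e+04 m/s = 73.89 km/s.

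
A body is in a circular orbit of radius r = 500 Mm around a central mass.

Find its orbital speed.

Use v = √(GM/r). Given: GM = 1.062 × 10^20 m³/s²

Convert to SI: r = 500 Mm = 5e+08 m.
For a circular orbit, gravity supplies the centripetal force, so v = √(GM / r).
v = √(1.062e+20 / 5e+08) m/s ≈ 4.609e+05 m/s = 460.9 km/s.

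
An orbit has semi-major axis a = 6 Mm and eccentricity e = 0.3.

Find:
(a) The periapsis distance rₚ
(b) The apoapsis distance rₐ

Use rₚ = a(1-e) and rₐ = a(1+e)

Convert to SI: a = 6 Mm = 6e+06 m.
(a) rₚ = a(1 − e) = 6e+06 · (1 − 0.3) = 6e+06 · 0.7 ≈ 4.2e+06 m = 4.2 Mm.
(b) rₐ = a(1 + e) = 6e+06 · (1 + 0.3) = 6e+06 · 1.3 ≈ 7.8e+06 m = 7.8 Mm.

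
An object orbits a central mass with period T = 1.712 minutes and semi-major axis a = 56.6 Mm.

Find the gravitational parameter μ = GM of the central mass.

Convert to SI: T = 1.712 minutes = 102.72 s; a = 56.6 Mm = 5.66e+07 m.
GM = 4π² · a³ / T².
GM = 4π² · (5.66e+07)³ / (102.72)² m³/s² ≈ 6.784e+20 m³/s² = 6.784 × 10^20 m³/s².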